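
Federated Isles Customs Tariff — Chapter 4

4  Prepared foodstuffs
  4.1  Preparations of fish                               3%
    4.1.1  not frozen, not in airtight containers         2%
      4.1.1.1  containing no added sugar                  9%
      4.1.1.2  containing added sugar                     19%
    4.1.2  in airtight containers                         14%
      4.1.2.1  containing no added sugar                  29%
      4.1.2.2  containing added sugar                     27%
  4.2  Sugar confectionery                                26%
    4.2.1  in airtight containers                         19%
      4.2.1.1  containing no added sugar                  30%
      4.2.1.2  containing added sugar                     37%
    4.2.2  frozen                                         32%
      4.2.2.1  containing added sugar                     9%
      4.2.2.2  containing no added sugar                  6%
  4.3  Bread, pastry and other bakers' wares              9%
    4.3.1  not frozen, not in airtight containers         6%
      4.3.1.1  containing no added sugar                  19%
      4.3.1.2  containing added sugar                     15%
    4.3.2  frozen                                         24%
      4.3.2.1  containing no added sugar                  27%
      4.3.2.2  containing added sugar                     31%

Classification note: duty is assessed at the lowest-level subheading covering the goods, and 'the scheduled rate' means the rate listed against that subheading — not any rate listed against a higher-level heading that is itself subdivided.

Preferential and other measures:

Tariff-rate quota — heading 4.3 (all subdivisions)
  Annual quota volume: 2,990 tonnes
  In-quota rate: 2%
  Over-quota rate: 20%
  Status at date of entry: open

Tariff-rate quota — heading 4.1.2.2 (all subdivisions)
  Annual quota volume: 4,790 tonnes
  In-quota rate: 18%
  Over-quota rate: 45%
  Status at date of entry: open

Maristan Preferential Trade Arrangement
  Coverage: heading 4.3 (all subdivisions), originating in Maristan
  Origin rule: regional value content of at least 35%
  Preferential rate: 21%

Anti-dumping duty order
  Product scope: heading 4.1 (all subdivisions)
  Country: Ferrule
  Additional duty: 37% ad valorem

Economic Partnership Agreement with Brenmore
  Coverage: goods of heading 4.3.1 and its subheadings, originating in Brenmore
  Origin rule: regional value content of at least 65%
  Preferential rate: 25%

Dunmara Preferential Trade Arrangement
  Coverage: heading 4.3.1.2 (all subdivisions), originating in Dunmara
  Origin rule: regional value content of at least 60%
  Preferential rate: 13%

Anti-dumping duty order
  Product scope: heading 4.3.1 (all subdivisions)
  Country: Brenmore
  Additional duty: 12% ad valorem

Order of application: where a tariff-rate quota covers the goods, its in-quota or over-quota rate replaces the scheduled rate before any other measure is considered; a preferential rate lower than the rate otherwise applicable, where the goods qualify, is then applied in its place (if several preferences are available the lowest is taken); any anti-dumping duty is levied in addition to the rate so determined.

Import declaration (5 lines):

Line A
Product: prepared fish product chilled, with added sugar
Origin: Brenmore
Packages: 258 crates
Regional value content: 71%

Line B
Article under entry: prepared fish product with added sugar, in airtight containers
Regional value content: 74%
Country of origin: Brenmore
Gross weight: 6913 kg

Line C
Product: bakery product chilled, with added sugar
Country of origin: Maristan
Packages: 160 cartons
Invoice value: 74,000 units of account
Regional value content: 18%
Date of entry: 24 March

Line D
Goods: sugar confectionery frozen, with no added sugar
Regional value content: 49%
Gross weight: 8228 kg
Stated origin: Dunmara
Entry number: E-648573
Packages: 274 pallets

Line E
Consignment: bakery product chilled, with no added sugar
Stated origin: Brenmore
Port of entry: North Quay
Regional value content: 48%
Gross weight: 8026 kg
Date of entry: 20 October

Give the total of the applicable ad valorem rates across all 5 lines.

59%

Line A: prepared fish product → 4.1; chilled → 4.1.1; with added sugar → 4.1.1.2. Scheduled 19%. Brenmore agreement on 4.3.1: 4.1.1.2 not covered. → 19%.
Line B: prepared fish product → 4.1; in airtight containers → 4.1.2; with added sugar → 4.1.2.2. Scheduled 27%. quota on 4.1.2.2 open → in-quota 18%; Brenmore agreement on 4.3.1: 4.1.2.2 not covered. → 18%.
Line C: bakery product → 4.3; chilled → 4.3.1; with added sugar → 4.3.1.2. Scheduled 15%. quota on 4.3 open → in-quota 2%; Maristan agreement on 4.3: RVC < 35%. → 2%.
Line D: sugar confectionery → 4.2; frozen → 4.2.2; with no added sugar → 4.2.2.2. Scheduled 6%. Dunmara agreement on 4.3.1.2: 4.2.2.2 not covered. → 6%.
Line E: bakery product → 4.3; chilled → 4.3.1; with no added sugar → 4.3.1.1. Scheduled 19%. quota on 4.3 open → in-quota 2%; Brenmore agreement on 4.3.1: RVC < 65%; anti-dumping (Brenmore, 4.3.1): +12%; total 2% + 12% = 14%. → 14%.
Sum: 19% + 18% + 2% + 6% + 14% = 59%.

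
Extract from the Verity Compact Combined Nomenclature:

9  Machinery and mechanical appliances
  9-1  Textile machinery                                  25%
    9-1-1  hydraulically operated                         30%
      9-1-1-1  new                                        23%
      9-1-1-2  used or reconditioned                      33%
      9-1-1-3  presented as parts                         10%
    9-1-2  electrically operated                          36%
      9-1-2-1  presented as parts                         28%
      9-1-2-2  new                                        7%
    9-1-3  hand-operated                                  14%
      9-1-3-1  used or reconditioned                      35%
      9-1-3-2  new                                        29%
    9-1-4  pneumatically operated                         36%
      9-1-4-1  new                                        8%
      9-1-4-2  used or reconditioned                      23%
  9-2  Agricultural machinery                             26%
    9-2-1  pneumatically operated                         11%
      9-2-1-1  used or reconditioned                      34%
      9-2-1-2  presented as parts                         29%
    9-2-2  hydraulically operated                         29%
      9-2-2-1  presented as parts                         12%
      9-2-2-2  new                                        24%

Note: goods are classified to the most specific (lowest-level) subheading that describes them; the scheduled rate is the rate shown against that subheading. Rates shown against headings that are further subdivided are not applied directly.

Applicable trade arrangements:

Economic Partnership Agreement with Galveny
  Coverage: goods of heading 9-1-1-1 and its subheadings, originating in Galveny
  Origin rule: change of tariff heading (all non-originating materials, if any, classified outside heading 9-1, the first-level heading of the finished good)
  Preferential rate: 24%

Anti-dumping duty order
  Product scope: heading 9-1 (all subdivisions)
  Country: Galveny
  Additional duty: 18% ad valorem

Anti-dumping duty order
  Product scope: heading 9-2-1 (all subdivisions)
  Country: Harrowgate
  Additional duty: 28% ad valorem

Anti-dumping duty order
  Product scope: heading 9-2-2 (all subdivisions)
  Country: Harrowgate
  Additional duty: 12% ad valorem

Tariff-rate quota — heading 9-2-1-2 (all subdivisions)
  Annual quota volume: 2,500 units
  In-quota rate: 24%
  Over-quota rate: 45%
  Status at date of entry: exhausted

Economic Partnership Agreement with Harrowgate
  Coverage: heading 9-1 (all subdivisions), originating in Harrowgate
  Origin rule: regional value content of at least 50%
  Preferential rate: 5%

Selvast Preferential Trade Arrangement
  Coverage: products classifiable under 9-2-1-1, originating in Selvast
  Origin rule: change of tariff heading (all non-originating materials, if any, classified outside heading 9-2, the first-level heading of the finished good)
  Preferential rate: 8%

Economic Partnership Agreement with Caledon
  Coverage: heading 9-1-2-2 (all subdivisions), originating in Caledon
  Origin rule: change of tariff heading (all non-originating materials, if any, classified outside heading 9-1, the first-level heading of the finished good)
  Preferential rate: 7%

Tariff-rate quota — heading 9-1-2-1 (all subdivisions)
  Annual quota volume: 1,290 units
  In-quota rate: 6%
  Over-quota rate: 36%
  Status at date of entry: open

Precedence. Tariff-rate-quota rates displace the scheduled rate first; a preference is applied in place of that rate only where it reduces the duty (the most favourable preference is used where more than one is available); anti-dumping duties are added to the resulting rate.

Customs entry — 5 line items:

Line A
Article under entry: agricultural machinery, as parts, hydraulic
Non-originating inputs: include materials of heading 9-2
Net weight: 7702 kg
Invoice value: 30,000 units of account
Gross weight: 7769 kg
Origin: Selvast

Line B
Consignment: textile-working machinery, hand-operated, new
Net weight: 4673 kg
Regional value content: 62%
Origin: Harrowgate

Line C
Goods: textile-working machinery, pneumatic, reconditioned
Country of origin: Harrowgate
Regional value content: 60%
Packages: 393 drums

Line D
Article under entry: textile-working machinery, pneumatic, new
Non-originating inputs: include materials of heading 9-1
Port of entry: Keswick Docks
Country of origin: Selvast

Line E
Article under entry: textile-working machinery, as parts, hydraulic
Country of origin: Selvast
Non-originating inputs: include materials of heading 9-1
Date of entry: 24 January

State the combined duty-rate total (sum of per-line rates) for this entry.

Line A: agricultural → 9-2; hydraulic → 9-2-2; as parts → 9-2-2-1. Scheduled 12%. Selvast agreement on 9-2-1-1: 9-2-2-1 not covered. → 12%.
Line B: textile-working → 9-1; hand-operated → 9-1-3; new → 9-1-3-2. Scheduled 29%. Harrowgate agreement on 9-1: RVC ≥ 50% → 5% available; preferential 5%. → 5%.
Line C: textile-working → 9-1; pneumatic → 9-1-4; reconditioned → 9-1-4-2. Scheduled 23%. Harrowgate agreement on 9-1: RVC ≥ 50% → 5% available; preferential 5%. → 5%.
Line D: textile-working → 9-1; pneumatic → 9-1-4; new → 9-1-4-1. Scheduled 8%. Selvast agreement on 9-2-1-1: 9-1-4-1 not covered. → 8%.
Line E: textile-working → 9-1; hydraulic → 9-1-1; as parts → 9-1-1-3. Scheduled 10%. Selvast agreement on 9-2-1-1: 9-1-1-3 not covered. → 10%.
Sum: 12% + 5% + 5% + 8% + 10% = 40%.

40%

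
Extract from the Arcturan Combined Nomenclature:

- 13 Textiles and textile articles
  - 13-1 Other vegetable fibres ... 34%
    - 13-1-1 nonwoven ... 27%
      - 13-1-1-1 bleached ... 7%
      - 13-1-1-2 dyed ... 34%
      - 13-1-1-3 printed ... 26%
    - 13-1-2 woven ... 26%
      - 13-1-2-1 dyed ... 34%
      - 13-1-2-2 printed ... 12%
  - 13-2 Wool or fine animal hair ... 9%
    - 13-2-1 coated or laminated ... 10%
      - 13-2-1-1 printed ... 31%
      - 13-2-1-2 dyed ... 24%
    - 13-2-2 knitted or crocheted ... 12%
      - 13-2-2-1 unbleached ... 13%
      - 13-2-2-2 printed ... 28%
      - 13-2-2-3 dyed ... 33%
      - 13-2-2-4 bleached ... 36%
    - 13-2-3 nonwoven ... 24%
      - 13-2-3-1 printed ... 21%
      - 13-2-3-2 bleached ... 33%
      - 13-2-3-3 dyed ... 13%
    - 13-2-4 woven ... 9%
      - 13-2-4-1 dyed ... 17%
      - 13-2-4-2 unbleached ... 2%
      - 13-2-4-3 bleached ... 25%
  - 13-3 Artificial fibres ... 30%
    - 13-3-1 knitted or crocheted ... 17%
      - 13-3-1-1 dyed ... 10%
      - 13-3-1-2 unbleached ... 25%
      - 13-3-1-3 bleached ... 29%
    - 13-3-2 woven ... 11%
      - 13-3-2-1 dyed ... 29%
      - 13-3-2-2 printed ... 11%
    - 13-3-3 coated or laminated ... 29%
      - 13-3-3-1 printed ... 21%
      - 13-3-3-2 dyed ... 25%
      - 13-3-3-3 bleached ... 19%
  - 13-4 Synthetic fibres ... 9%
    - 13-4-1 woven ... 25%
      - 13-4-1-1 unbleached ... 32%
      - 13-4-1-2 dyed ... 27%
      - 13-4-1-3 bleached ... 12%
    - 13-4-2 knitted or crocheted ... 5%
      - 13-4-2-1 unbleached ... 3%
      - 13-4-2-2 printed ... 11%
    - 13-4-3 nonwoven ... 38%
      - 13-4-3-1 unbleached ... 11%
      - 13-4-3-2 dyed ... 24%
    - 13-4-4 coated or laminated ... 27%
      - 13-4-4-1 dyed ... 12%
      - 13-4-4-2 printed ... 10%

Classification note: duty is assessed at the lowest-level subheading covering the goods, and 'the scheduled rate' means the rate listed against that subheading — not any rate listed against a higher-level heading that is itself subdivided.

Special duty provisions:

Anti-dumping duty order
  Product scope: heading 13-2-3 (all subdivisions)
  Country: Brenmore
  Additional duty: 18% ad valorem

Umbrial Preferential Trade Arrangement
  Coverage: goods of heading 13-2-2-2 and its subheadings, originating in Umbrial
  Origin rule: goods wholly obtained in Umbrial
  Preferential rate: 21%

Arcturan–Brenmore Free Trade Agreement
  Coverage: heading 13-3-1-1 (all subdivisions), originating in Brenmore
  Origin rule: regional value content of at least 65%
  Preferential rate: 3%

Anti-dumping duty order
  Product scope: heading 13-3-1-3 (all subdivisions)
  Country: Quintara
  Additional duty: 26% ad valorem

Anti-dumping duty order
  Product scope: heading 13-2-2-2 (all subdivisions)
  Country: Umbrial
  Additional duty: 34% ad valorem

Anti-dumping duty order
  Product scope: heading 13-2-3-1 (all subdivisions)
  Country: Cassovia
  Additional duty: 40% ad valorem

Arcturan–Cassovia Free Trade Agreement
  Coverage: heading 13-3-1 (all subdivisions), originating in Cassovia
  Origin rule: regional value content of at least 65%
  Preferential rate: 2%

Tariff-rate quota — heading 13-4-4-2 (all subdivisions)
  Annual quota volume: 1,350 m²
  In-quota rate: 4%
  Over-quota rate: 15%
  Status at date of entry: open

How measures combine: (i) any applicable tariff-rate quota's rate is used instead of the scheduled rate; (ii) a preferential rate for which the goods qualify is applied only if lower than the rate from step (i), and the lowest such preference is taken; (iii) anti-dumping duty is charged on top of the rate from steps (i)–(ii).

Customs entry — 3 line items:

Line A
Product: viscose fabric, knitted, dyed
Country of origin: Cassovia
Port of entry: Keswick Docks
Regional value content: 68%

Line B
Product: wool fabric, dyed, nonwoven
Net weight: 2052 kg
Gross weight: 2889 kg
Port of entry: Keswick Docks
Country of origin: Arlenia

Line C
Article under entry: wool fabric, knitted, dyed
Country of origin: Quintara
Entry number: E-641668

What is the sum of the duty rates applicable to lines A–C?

Line A: viscose → 13-3; knitted → 13-3-1; dyed → 13-3-1-1. Scheduled 10%. Cassovia agreement on 13-3-1: RVC ≥ 65% → 2% available; preferential 2%. → 2%.
Line B: wool → 13-2; nonwoven → 13-2-3; dyed → 13-2-3-3. Scheduled 13%. No special measure applies. → 13%.
Line C: wool → 13-2; knitted → 13-2-2; dyed → 13-2-2-3. Scheduled 33%. No special measure applies. → 33%.
Sum: 2% + 13% + 33% = 48%.

48%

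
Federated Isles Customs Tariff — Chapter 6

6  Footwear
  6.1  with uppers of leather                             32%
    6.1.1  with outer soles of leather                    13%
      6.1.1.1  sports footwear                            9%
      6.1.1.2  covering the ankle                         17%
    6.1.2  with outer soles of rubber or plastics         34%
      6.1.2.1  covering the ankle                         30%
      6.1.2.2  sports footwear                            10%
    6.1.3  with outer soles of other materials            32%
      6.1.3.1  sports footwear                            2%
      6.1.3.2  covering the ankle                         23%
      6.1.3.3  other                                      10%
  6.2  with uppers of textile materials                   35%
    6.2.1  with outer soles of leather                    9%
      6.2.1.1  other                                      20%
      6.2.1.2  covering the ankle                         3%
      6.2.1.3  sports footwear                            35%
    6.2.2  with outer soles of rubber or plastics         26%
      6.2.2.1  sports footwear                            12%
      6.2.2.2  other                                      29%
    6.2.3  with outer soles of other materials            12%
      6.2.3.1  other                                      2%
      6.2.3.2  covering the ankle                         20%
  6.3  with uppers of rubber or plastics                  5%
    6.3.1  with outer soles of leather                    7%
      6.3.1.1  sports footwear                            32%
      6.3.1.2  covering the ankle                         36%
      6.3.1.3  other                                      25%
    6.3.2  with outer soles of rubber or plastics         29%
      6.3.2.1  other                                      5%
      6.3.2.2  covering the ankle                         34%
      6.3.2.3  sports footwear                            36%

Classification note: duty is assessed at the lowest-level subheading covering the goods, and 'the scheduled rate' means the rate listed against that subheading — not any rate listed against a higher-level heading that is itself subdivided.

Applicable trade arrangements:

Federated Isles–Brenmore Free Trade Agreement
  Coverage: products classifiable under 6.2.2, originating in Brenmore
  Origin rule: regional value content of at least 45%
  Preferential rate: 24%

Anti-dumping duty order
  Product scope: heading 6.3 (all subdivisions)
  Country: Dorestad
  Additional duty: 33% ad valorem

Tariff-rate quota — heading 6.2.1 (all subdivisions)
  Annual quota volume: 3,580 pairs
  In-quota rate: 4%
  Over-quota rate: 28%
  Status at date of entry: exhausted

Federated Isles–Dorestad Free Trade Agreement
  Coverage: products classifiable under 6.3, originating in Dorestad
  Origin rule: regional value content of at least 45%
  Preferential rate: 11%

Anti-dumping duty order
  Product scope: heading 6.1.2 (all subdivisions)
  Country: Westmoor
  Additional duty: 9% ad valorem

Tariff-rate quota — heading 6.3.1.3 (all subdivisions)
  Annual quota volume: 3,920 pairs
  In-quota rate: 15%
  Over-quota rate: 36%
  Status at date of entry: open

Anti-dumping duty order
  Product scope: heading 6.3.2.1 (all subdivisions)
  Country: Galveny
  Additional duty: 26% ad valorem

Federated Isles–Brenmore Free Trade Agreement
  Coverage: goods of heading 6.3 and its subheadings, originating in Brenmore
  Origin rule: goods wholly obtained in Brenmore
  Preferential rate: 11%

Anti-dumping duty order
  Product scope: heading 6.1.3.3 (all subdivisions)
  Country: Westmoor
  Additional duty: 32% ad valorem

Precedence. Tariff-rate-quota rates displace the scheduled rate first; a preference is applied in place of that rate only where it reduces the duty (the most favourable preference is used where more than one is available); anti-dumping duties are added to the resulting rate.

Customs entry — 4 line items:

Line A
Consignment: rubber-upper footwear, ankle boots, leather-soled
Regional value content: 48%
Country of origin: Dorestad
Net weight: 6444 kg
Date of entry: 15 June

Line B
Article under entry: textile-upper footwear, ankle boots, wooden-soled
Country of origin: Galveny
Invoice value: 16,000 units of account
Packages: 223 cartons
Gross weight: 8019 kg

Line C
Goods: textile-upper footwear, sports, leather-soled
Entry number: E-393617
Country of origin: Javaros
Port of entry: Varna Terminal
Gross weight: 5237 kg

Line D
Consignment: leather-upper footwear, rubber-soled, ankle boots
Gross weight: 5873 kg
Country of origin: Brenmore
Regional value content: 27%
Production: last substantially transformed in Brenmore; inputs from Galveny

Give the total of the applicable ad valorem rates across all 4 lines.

122%

Line A: rubber-upper → 6.3; leather-soled → 6.3.1; ankle boots → 6.3.1.2. Scheduled 36%. Dorestad agreement on 6.3: RVC ≥ 45% → 11% available; preferential 11%; anti-dumping (Dorestad, 6.3): +33%; total 11% + 33% = 44%. → 44%.
Line B: textile-upper → 6.2; wooden-soled → 6.2.3; ankle boots → 6.2.3.2. Scheduled 20%. No special measure applies. → 20%.
Line C: textile-upper → 6.2; leather-soled → 6.2.1; sports → 6.2.1.3. Scheduled 35%. quota on 6.2.1 exhausted → over-quota 28%. → 28%.
Line D: leather-upper → 6.1; rubber-soled → 6.1.2; ankle boots → 6.1.2.1. Scheduled 30%. Brenmore agreement on 6.2.2: 6.1.2.1 not covered; Brenmore agreement on 6.3: 6.1.2.1 not covered. → 30%.
Sum: 44% + 20% + 28% + 30% = 122%.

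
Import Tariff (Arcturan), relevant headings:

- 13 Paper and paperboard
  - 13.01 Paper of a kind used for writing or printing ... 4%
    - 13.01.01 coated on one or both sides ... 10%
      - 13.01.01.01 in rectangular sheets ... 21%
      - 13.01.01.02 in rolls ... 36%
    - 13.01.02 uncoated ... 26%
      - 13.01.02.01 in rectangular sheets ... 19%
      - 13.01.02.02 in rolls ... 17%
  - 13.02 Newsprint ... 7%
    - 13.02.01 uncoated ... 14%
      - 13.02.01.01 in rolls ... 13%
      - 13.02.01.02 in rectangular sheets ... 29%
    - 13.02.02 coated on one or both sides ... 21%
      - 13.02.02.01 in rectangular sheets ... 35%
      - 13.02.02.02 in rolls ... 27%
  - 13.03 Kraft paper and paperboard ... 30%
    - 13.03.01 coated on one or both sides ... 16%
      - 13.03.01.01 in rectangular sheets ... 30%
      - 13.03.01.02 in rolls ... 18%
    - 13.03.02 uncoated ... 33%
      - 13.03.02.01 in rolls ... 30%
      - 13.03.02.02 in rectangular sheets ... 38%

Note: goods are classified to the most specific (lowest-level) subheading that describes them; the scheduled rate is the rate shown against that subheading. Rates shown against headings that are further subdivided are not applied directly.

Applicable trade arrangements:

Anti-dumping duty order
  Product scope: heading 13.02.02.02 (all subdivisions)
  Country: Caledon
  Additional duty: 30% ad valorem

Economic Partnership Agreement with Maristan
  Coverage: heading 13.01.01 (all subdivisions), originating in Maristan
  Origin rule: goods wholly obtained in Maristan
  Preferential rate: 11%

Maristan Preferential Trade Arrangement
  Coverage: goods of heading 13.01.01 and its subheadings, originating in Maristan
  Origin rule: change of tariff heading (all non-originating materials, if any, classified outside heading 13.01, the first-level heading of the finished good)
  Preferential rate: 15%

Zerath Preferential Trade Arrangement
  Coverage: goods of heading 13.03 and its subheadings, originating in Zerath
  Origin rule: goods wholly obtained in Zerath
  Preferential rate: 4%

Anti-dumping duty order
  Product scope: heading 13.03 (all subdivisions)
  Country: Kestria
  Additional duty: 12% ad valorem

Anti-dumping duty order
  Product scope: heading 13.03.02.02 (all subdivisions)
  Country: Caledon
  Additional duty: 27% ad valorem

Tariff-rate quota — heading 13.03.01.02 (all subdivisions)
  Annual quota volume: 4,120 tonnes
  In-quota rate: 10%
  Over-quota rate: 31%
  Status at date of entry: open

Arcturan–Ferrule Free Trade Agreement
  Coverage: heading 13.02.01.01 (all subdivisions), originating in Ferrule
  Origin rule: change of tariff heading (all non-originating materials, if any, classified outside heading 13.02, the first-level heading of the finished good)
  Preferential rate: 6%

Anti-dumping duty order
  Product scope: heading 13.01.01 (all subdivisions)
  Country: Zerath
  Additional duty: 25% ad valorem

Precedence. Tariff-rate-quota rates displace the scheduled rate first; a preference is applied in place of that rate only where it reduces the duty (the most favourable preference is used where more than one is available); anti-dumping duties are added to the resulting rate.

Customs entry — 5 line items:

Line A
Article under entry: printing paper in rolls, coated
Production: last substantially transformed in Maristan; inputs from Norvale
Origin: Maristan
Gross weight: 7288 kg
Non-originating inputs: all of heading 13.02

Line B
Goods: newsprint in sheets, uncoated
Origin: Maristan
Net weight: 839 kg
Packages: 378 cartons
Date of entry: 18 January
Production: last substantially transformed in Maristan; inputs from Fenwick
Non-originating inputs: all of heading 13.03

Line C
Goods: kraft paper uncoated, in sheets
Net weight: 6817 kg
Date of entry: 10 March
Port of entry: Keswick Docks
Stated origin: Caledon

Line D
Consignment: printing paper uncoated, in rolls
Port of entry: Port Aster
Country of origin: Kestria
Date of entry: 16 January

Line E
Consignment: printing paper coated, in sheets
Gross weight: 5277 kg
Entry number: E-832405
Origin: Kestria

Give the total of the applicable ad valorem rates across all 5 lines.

147%

Line A: printing paper → 13.01; coated → 13.01.01; in rolls → 13.01.01.02. Scheduled 36%. Maristan agreement on 13.01.01: not wholly obtained; Maristan agreement on 13.01.01: CTH met → 15% available; preferential 15%. → 15%.
Line B: newsprint → 13.02; uncoated → 13.02.01; in sheets → 13.02.01.02. Scheduled 29%. Maristan agreement on 13.01.01: 13.02.01.02 not covered; Maristan agreement on 13.01.01: 13.02.01.02 not covered. → 29%.
Line C: kraft paper → 13.03; uncoated → 13.03.02; in sheets → 13.03.02.02. Scheduled 38%. anti-dumping (Caledon, 13.03.02.02): +27%; total 38% + 27% = 65%. → 65%.
Line D: printing paper → 13.01; uncoated → 13.01.02; in rolls → 13.01.02.02. Scheduled 17%. No special measure applies. → 17%.
Line E: printing paper → 13.01; coated → 13.01.01; in sheets → 13.01.01.01. Scheduled 21%. No special measure applies. → 21%.
Sum: 15% + 29% + 65% + 17% + 21% = 147%.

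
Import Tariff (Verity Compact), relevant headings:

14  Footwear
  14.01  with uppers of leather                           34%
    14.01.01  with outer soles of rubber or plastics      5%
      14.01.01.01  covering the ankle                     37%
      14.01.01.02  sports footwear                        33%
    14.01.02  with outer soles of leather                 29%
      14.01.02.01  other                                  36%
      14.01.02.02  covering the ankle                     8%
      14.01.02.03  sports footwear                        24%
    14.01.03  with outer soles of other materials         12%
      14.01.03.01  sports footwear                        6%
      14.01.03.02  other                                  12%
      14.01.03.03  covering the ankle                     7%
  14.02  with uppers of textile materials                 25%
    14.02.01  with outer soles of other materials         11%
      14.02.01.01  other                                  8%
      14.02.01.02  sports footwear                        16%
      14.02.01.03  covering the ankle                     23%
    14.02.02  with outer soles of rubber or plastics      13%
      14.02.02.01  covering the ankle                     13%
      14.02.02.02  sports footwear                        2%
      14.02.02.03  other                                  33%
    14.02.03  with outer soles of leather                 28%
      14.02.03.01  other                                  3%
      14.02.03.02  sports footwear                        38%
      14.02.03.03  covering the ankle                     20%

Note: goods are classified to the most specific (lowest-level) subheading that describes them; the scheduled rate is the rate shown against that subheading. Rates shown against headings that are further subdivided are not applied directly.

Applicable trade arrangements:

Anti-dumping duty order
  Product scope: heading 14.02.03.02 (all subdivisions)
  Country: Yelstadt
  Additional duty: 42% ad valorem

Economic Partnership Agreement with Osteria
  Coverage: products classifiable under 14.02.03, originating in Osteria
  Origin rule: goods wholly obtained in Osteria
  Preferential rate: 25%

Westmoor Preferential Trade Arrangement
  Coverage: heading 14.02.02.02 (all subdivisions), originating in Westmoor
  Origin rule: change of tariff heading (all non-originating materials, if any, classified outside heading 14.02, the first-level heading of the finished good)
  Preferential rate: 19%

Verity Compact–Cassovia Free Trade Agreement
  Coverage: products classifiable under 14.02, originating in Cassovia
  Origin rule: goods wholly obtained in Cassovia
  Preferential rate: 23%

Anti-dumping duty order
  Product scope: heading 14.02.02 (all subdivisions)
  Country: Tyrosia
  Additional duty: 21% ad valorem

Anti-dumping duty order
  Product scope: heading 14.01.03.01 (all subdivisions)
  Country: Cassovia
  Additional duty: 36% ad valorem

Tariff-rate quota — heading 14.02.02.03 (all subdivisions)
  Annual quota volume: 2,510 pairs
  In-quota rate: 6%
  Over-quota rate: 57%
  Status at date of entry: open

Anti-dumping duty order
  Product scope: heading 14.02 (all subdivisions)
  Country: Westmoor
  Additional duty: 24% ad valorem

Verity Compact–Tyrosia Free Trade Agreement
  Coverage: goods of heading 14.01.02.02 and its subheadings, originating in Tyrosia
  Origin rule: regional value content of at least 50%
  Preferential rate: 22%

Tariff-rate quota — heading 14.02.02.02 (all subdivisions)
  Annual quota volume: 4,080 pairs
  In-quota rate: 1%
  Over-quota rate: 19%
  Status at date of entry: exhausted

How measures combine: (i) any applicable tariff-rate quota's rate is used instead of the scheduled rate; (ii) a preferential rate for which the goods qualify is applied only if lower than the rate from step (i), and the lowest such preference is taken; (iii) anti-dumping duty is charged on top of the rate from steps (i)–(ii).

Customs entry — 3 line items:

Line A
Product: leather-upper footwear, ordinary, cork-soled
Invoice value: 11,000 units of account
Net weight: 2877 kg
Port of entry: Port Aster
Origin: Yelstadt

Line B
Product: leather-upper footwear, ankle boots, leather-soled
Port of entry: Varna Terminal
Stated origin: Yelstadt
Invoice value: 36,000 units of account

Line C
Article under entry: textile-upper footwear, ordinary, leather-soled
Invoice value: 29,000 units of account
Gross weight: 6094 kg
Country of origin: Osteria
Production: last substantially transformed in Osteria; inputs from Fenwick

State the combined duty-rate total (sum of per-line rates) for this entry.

Line A: leather-upper → 14.01; cork-soled → 14.01.03; ordinary → 14.01.03.02. Scheduled 12%. No special measure applies. → 12%.
Line B: leather-upper → 14.01; leather-soled → 14.01.02; ankle boots → 14.01.02.02. Scheduled 8%. No special measure applies. → 8%.
Line C: textile-upper → 14.02; leather-soled → 14.02.03; ordinary → 14.02.03.01. Scheduled 3%. Osteria agreement on 14.02.03: not wholly obtained. → 3%.
Sum: 12% + 8% + 3% = 23%.

23%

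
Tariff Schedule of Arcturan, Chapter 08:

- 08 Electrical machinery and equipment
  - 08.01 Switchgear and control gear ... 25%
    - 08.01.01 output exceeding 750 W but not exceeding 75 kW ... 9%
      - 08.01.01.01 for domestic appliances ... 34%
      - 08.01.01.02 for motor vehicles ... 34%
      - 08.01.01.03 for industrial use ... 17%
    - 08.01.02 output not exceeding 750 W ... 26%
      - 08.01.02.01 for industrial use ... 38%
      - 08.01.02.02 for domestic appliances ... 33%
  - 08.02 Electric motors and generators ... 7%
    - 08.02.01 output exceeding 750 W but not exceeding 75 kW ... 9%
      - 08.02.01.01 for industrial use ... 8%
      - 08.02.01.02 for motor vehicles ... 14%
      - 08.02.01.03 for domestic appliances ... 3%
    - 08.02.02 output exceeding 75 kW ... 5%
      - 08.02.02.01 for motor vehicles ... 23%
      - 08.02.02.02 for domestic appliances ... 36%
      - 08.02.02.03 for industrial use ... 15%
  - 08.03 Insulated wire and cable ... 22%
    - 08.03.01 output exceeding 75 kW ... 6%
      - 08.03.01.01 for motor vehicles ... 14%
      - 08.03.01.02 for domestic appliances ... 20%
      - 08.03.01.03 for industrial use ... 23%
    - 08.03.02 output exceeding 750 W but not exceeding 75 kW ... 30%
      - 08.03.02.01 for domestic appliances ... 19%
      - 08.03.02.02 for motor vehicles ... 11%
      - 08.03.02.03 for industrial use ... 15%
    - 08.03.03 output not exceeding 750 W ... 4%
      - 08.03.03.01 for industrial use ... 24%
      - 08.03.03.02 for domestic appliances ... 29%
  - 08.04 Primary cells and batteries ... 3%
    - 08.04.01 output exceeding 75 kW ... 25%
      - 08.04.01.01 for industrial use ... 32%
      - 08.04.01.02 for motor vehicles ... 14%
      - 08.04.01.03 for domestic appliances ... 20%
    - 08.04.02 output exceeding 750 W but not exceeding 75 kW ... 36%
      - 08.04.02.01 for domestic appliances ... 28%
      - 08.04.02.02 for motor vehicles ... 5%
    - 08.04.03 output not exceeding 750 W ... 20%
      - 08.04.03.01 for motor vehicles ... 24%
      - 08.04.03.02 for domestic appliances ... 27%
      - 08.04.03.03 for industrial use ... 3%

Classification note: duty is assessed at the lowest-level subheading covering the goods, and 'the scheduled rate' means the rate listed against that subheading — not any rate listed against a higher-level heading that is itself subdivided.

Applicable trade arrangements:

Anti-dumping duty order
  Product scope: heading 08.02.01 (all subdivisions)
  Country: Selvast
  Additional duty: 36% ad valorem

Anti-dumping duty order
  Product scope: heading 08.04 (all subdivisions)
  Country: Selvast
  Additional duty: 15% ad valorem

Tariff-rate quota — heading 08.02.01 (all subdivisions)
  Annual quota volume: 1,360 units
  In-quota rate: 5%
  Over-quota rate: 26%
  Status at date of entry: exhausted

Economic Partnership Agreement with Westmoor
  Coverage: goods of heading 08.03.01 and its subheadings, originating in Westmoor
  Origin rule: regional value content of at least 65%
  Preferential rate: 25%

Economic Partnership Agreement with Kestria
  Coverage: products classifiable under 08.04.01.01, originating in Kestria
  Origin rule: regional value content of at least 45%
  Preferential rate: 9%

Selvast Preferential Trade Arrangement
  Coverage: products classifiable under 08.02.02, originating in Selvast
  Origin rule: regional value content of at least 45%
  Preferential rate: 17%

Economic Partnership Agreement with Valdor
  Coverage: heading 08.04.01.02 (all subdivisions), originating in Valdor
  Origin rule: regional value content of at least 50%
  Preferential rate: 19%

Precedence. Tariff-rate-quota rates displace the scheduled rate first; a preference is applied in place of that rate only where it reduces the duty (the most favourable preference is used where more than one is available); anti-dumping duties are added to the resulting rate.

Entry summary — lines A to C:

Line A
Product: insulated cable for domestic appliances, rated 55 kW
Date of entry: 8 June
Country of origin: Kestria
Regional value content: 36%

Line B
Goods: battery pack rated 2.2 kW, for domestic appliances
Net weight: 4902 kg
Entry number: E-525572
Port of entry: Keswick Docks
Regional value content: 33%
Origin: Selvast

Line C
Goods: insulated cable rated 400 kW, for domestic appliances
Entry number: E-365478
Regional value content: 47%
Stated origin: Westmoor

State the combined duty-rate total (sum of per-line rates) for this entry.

Line A: insulated cable → 08.03; rated 55 kW → 08.03.02; for domestic appliances → 08.03.02.01. Scheduled 19%. Kestria agreement on 08.04.01.01: 08.03.02.01 not covered. → 19%.
Line B: battery pack → 08.04; rated 2.2 kW → 08.04.02; for domestic appliances → 08.04.02.01. Scheduled 28%. Selvast agreement on 08.02.02: 08.04.02.01 not covered; anti-dumping (Selvast, 08.04): +15%; total 28% + 15% = 43%. → 43%.
Line C: insulated cable → 08.03; rated 400 kW → 08.03.01; for domestic appliances → 08.03.01.02. Scheduled 20%. Westmoor agreement on 08.03.01: RVC < 65%. → 20%.
Sum: 19% + 43% + 20% = 82%.

82%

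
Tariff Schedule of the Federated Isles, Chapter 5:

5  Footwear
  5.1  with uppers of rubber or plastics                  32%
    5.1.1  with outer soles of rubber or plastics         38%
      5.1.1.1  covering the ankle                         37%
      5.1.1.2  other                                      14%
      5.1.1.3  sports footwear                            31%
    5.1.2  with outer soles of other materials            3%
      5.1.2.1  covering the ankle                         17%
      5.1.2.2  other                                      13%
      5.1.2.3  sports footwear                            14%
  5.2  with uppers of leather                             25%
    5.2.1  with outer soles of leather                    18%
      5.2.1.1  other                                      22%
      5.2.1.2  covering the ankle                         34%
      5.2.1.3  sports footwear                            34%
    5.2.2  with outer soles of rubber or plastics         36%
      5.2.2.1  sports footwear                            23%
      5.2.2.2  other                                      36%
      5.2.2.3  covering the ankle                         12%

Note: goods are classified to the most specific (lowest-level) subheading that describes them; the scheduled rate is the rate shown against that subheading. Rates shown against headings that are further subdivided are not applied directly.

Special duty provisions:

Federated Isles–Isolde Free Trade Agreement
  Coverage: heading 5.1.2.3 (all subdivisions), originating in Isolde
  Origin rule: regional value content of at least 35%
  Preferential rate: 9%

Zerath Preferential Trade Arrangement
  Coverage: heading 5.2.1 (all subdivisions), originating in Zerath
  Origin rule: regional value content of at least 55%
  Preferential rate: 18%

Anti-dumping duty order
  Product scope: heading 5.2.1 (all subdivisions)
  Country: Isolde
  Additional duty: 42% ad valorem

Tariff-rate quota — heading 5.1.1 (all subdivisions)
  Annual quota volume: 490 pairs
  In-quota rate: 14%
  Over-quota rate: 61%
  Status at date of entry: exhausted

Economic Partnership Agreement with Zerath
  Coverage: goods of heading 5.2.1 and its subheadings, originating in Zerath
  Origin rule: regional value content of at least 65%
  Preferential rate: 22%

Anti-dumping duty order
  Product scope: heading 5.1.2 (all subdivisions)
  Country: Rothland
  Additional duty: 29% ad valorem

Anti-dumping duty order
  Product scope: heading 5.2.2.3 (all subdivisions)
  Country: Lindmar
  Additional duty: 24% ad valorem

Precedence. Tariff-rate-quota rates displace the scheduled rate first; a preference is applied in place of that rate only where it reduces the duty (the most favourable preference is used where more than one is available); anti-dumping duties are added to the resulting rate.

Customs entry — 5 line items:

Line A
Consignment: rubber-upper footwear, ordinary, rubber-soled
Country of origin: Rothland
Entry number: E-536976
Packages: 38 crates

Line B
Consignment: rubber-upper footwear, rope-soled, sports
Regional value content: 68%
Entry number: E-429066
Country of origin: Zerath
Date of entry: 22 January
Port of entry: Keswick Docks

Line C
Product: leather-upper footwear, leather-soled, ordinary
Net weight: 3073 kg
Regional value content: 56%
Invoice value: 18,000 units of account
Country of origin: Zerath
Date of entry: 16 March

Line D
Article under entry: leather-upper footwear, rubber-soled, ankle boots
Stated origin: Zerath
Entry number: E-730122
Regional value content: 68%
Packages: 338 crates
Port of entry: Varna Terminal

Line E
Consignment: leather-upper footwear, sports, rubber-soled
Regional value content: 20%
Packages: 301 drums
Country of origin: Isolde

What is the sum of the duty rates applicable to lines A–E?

128%

Line A: rubber-upper → 5.1; rubber-soled → 5.1.1; ordinary → 5.1.1.2. Scheduled 14%. quota on 5.1.1 exhausted → over-quota 61%. → 61%.
Line B: rubber-upper → 5.1; rope-soled → 5.1.2; sports → 5.1.2.3. Scheduled 14%. Zerath agreement on 5.2.1: 5.1.2.3 not covered; Zerath agreement on 5.2.1: 5.1.2.3 not covered. → 14%.
Line C: leather-upper → 5.2; leather-soled → 5.2.1; ordinary → 5.2.1.1. Scheduled 22%. Zerath agreement on 5.2.1: RVC ≥ 55% → 18% available; Zerath agreement on 5.2.1: RVC < 65%; preferential 18%. → 18%.
Line D: leather-upper → 5.2; rubber-soled → 5.2.2; ankle boots → 5.2.2.3. Scheduled 12%. Zerath agreement on 5.2.1: 5.2.2.3 not covered; Zerath agreement on 5.2.1: 5.2.2.3 not covered. → 12%.
Line E: leather-upper → 5.2; rubber-soled → 5.2.2; sports → 5.2.2.1. Scheduled 23%. Isolde agreement on 5.1.2.3: 5.2.2.1 not covered. → 23%.
Sum: 61% + 14% + 18% + 12% + 23% = 128%.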